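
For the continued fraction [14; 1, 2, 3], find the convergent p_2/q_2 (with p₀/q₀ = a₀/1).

44/3

Using pₖ = aₖpₖ₋₁ + pₖ₋₂, qₖ = aₖqₖ₋₁ + qₖ₋₂ (with p₋₁=1, p₋₂=0, q₋₁=0, q₋₂=1):
  k=0: a=14, p=14, q=1
  k=1: a=1, p=15, q=1
  k=2: a=2, p=44, q=3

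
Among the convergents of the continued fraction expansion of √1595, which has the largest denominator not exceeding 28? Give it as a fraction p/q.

639/16

√1595 = [39; 1, 14, 1, 78, …] (period length 4).
Convergents:
  p_0/q_0 = 39/1
  p_1/q_1 = 40/1
  p_2/q_2 = 599/15
  p_3/q_3 = 639/16
  p_4/q_4 = 50441/1263
q_3 = 16 ≤ 28 < 1263 = q_4, so the answer is 639/16.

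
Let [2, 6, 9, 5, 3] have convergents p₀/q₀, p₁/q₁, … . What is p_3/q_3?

608/281

Using pₖ = aₖpₖ₋₁ + pₖ₋₂, qₖ = aₖqₖ₋₁ + qₖ₋₂ (with p₋₁=1, p₋₂=0, q₋₁=0, q₋₂=1):
  k=0: a=2, p=2, q=1
  k=1: a=6, p=13, q=6
  k=2: a=9, p=119, q=55
  k=3: a=5, p=608, q=281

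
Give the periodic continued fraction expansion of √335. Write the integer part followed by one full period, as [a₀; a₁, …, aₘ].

a₀ = ⌊√335⌋ = 18.

[18; 3, 3, 3, 36]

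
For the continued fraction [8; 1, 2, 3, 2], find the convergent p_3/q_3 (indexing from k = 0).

87/10

Using pₖ = aₖpₖ₋₁ + pₖ₋₂, qₖ = aₖqₖ₋₁ + qₖ₋₂ (with p₋₁=1, p₋₂=0, q₋₁=0, q₋₂=1):
  k=0: a=8, p=8, q=1
  k=1: a=1, p=9, q=1
  k=2: a=2, p=26, q=3
  k=3: a=3, p=87, q=10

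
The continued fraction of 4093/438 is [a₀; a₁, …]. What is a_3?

9

4093 = 9·438 + 151   →  a_0 = 9
438 = 2·151 + 136   →  a_1 = 2
151 = 1·136 + 15   →  a_2 = 1
136 = 9·15 + 1   →  a_3 = 9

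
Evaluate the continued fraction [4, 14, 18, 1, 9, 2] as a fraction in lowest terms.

Fold from the inside: start with 2/1.
  9 + 1/2 = 19/2
  1 + 2/19 = 21/19
  18 + 19/21 = 397/21
  14 + 21/397 = 5579/397
  4 + 397/5579 = 22713/5579

22713/5579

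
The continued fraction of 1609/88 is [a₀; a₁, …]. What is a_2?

1

1609 = 18·88 + 25   →  a_0 = 18
88 = 3·25 + 13   →  a_1 = 3
25 = 1·13 + 12   →  a_2 = 1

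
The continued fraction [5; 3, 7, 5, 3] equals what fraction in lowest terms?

Using pₖ = aₖpₖ₋₁ + pₖ₋₂ and qₖ = aₖqₖ₋₁ + qₖ₋₂:
  k=0: a=5, p=5, q=1
  k=1: a=3, p=16, q=3
  k=2: a=7, p=117, q=22
  k=3: a=5, p=601, q=113
  k=4: a=3, p=1920, q=361

1920/361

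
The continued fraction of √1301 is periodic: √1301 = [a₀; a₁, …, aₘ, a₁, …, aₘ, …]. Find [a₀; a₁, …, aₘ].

a₀ = ⌊√1301⌋ = 36.

[36; 14, 2, 2, 2, 2, 14, 72]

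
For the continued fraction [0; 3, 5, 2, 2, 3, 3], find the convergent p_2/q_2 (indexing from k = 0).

5/16

Using pₖ = aₖpₖ₋₁ + pₖ₋₂, qₖ = aₖqₖ₋₁ + qₖ₋₂ (with p₋₁=1, p₋₂=0, q₋₁=0, q₋₂=1):
  k=0: a=0, p=0, q=1
  k=1: a=3, p=1, q=3
  k=2: a=5, p=5, q=16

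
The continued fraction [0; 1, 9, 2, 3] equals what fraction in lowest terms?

Using pₖ = aₖpₖ₋₁ + pₖ₋₂ and qₖ = aₖqₖ₋₁ + qₖ₋₂:
  k=0: a=0, p=0, q=1
  k=1: a=1, p=1, q=1
  k=2: a=9, p=9, q=10
  k=3: a=2, p=19, q=21
  k=4: a=3, p=66, q=73

66/73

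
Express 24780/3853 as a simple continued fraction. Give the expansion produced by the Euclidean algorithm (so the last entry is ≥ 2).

24780 = 6×3853 + 1662
3853 = 2×1662 + 529
1662 = 3×529 + 75
529 = 7×75 + 4
75 = 18×4 + 3
4 = 1×3 + 1
3 = 3×1 + 0  (stop)
So 24780/3853 = [6; 2, 3, 7, 18, 1, 3].

[6; 2, 3, 7, 18, 1, 3]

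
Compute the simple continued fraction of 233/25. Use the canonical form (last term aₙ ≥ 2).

233 = 9·25 + 8
25 = 3·8 + 1
8 = 8·1 + 0  (stop)
So 233/25 = [9; 3, 8].

[9; 3, 8]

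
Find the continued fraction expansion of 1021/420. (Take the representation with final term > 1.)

1021 = 2·420 + 181
420 = 2·181 + 58
181 = 3·58 + 7
58 = 8·7 + 2
7 = 3·2 + 1
2 = 2·1 + 0  (stop)
So 1021/420 = [2; 2, 3, 8, 3, 2].

[2; 2, 3, 8, 3, 2]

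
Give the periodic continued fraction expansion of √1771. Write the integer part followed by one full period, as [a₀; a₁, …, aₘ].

[42; 12, 84]

a₀ = ⌊√1771⌋ = 42.
With m₀=0, d₀=1 and mₖ₊₁ = dₖaₖ − mₖ, dₖ₊₁ = (n − mₖ₊₁²)/dₖ, aₖ₊₁ = ⌊(a₀+mₖ₊₁)/dₖ₊₁⌋:
  k=1: m=42, d=7, a=12
  k=2: m=42, d=1, a=84
d=1 and a=2a₀=84 at k=2, so the next step gives (m, d) = (42, 7) again — its k=1 value — and the period has length 2.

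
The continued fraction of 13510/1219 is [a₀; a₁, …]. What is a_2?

14

13510 = 11·1219 + 101   →  a_0 = 11
1219 = 12·101 + 7   →  a_1 = 12
101 = 14·7 + 3   →  a_2 = 14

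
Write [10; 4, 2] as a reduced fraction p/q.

Using pₖ = aₖpₖ₋₁ + pₖ₋₂ and qₖ = aₖqₖ₋₁ + qₖ₋₂:
  k=0: a=10, p=10, q=1
  k=1: a=4, p=41, q=4
  k=2: a=2, p=92, q=9

92/9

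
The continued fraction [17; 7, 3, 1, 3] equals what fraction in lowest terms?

1868/109

Fold from the inside: start with 3/1.
  1 + 1/3 = 4/3
  3 + 3/4 = 15/4
  7 + 4/15 = 109/15
  17 + 15/109 = 1868/109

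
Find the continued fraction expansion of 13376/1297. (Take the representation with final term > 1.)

[10; 3, 5, 7, 5, 2]

13376 = 10*1297 + 406
1297 = 3*406 + 79
406 = 5*79 + 11
79 = 7*11 + 2
11 = 5*2 + 1
2 = 2*1 + 0  (stop)
So 13376/1297 = [10; 3, 5, 7, 5, 2].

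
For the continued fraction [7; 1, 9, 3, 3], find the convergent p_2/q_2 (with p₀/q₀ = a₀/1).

79/10

Using pₖ = aₖpₖ₋₁ + pₖ₋₂, qₖ = aₖqₖ₋₁ + qₖ₋₂ (with p₋₁=1, p₋₂=0, q₋₁=0, q₋₂=1):
  k=0: a=7, p=7, q=1
  k=1: a=1, p=8, q=1
  k=2: a=9, p=79, q=10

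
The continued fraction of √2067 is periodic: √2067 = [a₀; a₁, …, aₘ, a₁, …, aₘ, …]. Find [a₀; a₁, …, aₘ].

a₀ = ⌊√2067⌋ = 45.
With m₀=0, d₀=1 and mₖ₊₁ = dₖaₖ − mₖ, dₖ₊₁ = (n − mₖ₊₁²)/dₖ, aₖ₊₁ = ⌊(a₀+mₖ₊₁)/dₖ₊₁⌋:
  k=1: m=45, d=42, a=2
  k=2: m=39, d=13, a=6
  k=3: m=39, d=42, a=2
  k=4: m=45, d=1, a=90
d=1 and a=2a₀=90 at k=4, so the next step gives (m, d) = (45, 42) again — its k=1 value — and the period has length 4.

[45; 2, 6, 2, 90]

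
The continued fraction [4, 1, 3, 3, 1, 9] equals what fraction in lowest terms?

Fold from the inside: start with 9/1.
  1 + 1/9 = 10/9
  3 + 9/10 = 39/10
  3 + 10/39 = 127/39
  1 + 39/127 = 166/127
  4 + 127/166 = 791/166

791/166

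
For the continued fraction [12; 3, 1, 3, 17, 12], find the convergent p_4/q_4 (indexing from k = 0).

Using pₖ = aₖpₖ₋₁ + pₖ₋₂, qₖ = aₖqₖ₋₁ + qₖ₋₂ (with p₋₁=1, p₋₂=0, q₋₁=0, q₋₂=1):
  k=0: a=12, p=12, q=1
  k=1: a=3, p=37, q=3
  k=2: a=1, p=49, q=4
  k=3: a=3, p=184, q=15
  k=4: a=17, p=3177, q=259

3177/259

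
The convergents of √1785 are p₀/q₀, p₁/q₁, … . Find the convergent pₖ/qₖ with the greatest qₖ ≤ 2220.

√1785 = [42; 4, 84, …] (period length 2).
Convergents:
  p_0/q_0 = 42/1
  p_1/q_1 = 169/4
  p_2/q_2 = 14238/337
  p_3/q_3 = 57121/1352
  p_4/q_4 = 4812402/113905
q_3 = 1352 ≤ 2220 < 113905 = q_4, so the answer is 57121/1352.

57121/1352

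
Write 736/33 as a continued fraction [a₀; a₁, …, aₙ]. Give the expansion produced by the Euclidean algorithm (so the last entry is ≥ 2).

736 = 22·33 + 10
33 = 3·10 + 3
10 = 3·3 + 1
3 = 3·1 + 0  (stop)
So 736/33 = [22; 3, 3, 3].

[22; 3, 3, 3]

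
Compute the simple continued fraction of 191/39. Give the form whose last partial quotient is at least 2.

191 = 4×39 + 35
39 = 1×35 + 4
35 = 8×4 + 3
4 = 1×3 + 1
3 = 3×1 + 0  (stop)
So 191/39 = [4; 1, 8, 1, 3].

[4; 1, 8, 1, 3]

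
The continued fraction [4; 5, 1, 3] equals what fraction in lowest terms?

Fold from the inside: start with 3/1.
  1 + 1/3 = 4/3
  5 + 3/4 = 23/4
  4 + 4/23 = 96/23

96/23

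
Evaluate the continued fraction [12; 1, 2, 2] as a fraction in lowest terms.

Using pₖ = aₖpₖ₋₁ + pₖ₋₂ and qₖ = aₖqₖ₋₁ + qₖ₋₂:
  k=0: a=12, p=12, q=1
  k=1: a=1, p=13, q=1
  k=2: a=2, p=38, q=3
  k=3: a=2, p=89, q=7

89/7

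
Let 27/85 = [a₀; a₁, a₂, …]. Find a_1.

3

27 = 0·85 + 27   →  a_0 = 0
85 = 3·27 + 4   →  a_1 = 3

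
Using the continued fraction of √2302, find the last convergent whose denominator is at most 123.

√2302 = [47; 1, 46, 1, 94, …] (period length 4).
Convergents:
  p_0/q_0 = 47/1
  p_1/q_1 = 48/1
  p_2/q_2 = 2255/47
  p_3/q_3 = 2303/48
  p_4/q_4 = 218737/4559
q_3 = 48 ≤ 123 < 4559 = q_4, so the answer is 2303/48.

2303/48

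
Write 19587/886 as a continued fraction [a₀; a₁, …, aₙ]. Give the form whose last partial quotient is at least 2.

[22; 9, 3, 15, 2]

19587 = 22×886 + 95
886 = 9×95 + 31
95 = 3×31 + 2
31 = 15×2 + 1
2 = 2×1 + 0  (stop)
So 19587/886 = [22; 9, 3, 15, 2].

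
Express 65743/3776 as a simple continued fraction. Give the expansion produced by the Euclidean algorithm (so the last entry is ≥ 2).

[17; 2, 2, 3, 3, 8, 8]

65743 = 17*3776 + 1551
3776 = 2*1551 + 674
1551 = 2*674 + 203
674 = 3*203 + 65
203 = 3*65 + 8
65 = 8*8 + 1
8 = 8*1 + 0  (stop)
So 65743/3776 = [17; 2, 2, 3, 3, 8, 8].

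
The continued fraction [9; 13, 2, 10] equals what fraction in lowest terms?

2568/283

Using pₖ = aₖpₖ₋₁ + pₖ₋₂ and qₖ = aₖqₖ₋₁ + qₖ₋₂:
  k=0: a=9, p=9, q=1
  k=1: a=13, p=118, q=13
  k=2: a=2, p=245, q=27
  k=3: a=10, p=2568, q=283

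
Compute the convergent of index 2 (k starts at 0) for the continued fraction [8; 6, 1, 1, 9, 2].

Using pₖ = aₖpₖ₋₁ + pₖ₋₂, qₖ = aₖqₖ₋₁ + qₖ₋₂ (with p₋₁=1, p₋₂=0, q₋₁=0, q₋₂=1):
  k=0: a=8, p=8, q=1
  k=1: a=6, p=49, q=6
  k=2: a=1, p=57, q=7

57/7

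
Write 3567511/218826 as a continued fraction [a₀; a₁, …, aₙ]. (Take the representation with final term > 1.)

[16; 3, 3, 3, 12, 3, 19, 9]

3567511 = 16*218826 + 66295
218826 = 3*66295 + 19941
66295 = 3*19941 + 6472
19941 = 3*6472 + 525
6472 = 12*525 + 172
525 = 3*172 + 9
172 = 19*9 + 1
9 = 9*1 + 0  (stop)
So 3567511/218826 = [16; 3, 3, 3, 12, 3, 19, 9].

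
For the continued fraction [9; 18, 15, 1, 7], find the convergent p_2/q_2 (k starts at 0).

Using pₖ = aₖpₖ₋₁ + pₖ₋₂, qₖ = aₖqₖ₋₁ + qₖ₋₂ (with p₋₁=1, p₋₂=0, q₋₁=0, q₋₂=1):
  k=0: a=9, p=9, q=1
  k=1: a=18, p=163, q=18
  k=2: a=15, p=2454, q=271

2454/271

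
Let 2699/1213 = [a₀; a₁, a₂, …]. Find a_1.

4

2699 = 2·1213 + 273   →  a_0 = 2
1213 = 4·273 + 121   →  a_1 = 4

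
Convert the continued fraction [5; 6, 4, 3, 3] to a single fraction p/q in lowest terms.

Fold from the inside: start with 3/1.
  3 + 1/3 = 10/3
  4 + 3/10 = 43/10
  6 + 10/43 = 268/43
  5 + 43/268 = 1383/268

1383/268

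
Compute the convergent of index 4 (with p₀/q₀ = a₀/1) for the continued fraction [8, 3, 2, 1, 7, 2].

Using pₖ = aₖpₖ₋₁ + pₖ₋₂, qₖ = aₖqₖ₋₁ + qₖ₋₂ (with p₋₁=1, p₋₂=0, q₋₁=0, q₋₂=1):
  k=0: a=8, p=8, q=1
  k=1: a=3, p=25, q=3
  k=2: a=2, p=58, q=7
  k=3: a=1, p=83, q=10
  k=4: a=7, p=639, q=77

639/77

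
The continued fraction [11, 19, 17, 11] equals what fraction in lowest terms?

39601/3583

Using pₖ = aₖpₖ₋₁ + pₖ₋₂ and qₖ = aₖqₖ₋₁ + qₖ₋₂:
  k=0: a=11, p=11, q=1
  k=1: a=19, p=210, q=19
  k=2: a=17, p=3581, q=324
  k=3: a=11, p=39601, q=3583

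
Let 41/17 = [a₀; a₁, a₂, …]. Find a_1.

2

41 = 2·17 + 7   →  a_0 = 2
17 = 2·7 + 3   →  a_1 = 2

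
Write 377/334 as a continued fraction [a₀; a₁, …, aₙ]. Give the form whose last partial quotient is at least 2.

377 = 1*334 + 43
334 = 7*43 + 33
43 = 1*33 + 10
33 = 3*10 + 3
10 = 3*3 + 1
3 = 3*1 + 0  (stop)
So 377/334 = [1; 7, 1, 3, 3, 3].

[1; 7, 1, 3, 3, 3]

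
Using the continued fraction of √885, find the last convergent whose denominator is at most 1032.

√885 = [29; 1, 2, 1, 58, …] (period length 4).
Convergents:
  p_0/q_0 = 29/1
  p_1/q_1 = 30/1
  p_2/q_2 = 89/3
  p_3/q_3 = 119/4
  p_4/q_4 = 6991/235
  p_5/q_5 = 7110/239
  p_6/q_6 = 21211/713
  p_7/q_7 = 28321/952
  p_8/q_8 = 1663829/55929
q_7 = 952 ≤ 1032 < 55929 = q_8, so the answer is 28321/952.

28321/952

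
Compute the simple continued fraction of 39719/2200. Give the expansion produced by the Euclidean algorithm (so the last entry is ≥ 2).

39719 = 18*2200 + 119
2200 = 18*119 + 58
119 = 2*58 + 3
58 = 19*3 + 1
3 = 3*1 + 0  (stop)
So 39719/2200 = [18; 18, 2, 19, 3].

[18; 18, 2, 19, 3]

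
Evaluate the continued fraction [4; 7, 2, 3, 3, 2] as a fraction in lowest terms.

Fold from the inside: start with 2/1.
  3 + 1/2 = 7/2
  3 + 2/7 = 23/7
  2 + 7/23 = 53/23
  7 + 23/53 = 394/53
  4 + 53/394 = 1629/394

1629/394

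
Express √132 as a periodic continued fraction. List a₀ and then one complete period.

[11; 2, 22]

a₀ = ⌊√132⌋ = 11.
With m₀=0, d₀=1 and mₖ₊₁ = dₖaₖ − mₖ, dₖ₊₁ = (n − mₖ₊₁²)/dₖ, aₖ₊₁ = ⌊(a₀+mₖ₊₁)/dₖ₊₁⌋:
  k=1: m=11, d=11, a=2
  k=2: m=11, d=1, a=22
d=1 and a=2a₀=22 at k=2, so the next step gives (m, d) = (11, 11) again — its k=1 value — and the period has length 2.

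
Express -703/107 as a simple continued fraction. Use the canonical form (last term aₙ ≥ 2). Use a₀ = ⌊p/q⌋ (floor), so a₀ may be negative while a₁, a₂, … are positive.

-703 = -7×107 + 46
107 = 2×46 + 15
46 = 3×15 + 1
15 = 15×1 + 0  (stop)
So -703/107 = [-7; 2, 3, 15].

[-7; 2, 3, 15]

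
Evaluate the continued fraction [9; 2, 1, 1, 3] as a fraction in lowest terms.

Using pₖ = aₖpₖ₋₁ + pₖ₋₂ and qₖ = aₖqₖ₋₁ + qₖ₋₂:
  k=0: a=9, p=9, q=1
  k=1: a=2, p=19, q=2
  k=2: a=1, p=28, q=3
  k=3: a=1, p=47, q=5
  k=4: a=3, p=169, q=18

169/18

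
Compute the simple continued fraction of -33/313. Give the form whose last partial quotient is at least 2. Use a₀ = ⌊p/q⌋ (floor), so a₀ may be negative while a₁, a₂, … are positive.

-33 = -1×313 + 280
313 = 1×280 + 33
280 = 8×33 + 16
33 = 2×16 + 1
16 = 16×1 + 0  (stop)
So -33/313 = [-1; 1, 8, 2, 16].

[-1; 1, 8, 2, 16]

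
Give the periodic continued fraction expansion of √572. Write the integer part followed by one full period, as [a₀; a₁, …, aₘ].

a₀ = ⌊√572⌋ = 23.
With m₀=0, d₀=1 and mₖ₊₁ = dₖaₖ − mₖ, dₖ₊₁ = (n − mₖ₊₁²)/dₖ, aₖ₊₁ = ⌊(a₀+mₖ₊₁)/dₖ₊₁⌋:
  k=1: m=23, d=43, a=1
  k=2: m=20, d=4, a=10
  k=3: m=20, d=43, a=1
  k=4: m=23, d=1, a=46
d=1 and a=2a₀=46 at k=4, so the next step gives (m, d) = (23, 43) again — its k=1 value — and the period has length 4.

[23; 1, 10, 1, 46]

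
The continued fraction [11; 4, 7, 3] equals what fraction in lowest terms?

Fold from the inside: start with 3/1.
  7 + 1/3 = 22/3
  4 + 3/22 = 91/22
  11 + 22/91 = 1023/91

1023/91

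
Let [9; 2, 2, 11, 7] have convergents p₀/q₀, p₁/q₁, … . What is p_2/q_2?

47/5

Using pₖ = aₖpₖ₋₁ + pₖ₋₂, qₖ = aₖqₖ₋₁ + qₖ₋₂ (with p₋₁=1, p₋₂=0, q₋₁=0, q₋₂=1):
  k=0: a=9, p=9, q=1
  k=1: a=2, p=19, q=2
  k=2: a=2, p=47, q=5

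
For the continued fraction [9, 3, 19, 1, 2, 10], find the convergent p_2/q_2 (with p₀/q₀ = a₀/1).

Using pₖ = aₖpₖ₋₁ + pₖ₋₂, qₖ = aₖqₖ₋₁ + qₖ₋₂ (with p₋₁=1, p₋₂=0, q₋₁=0, q₋₂=1):
  k=0: a=9, p=9, q=1
  k=1: a=3, p=28, q=3
  k=2: a=19, p=541, q=58

541/58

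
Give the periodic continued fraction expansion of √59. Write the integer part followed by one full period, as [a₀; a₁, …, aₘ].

[7; 1, 2, 7, 2, 1, 14]

a₀ = ⌊√59⌋ = 7.
With m₀=0, d₀=1 and mₖ₊₁ = dₖaₖ − mₖ, dₖ₊₁ = (n − mₖ₊₁²)/dₖ, aₖ₊₁ = ⌊(a₀+mₖ₊₁)/dₖ₊₁⌋:
  k=1: m=7, d=10, a=1
  k=2: m=3, d=5, a=2
  k=3: m=7, d=2, a=7
  k=4: m=7, d=5, a=2
  k=5: m=3, d=10, a=1
  k=6: m=7, d=1, a=14
d=1 and a=2a₀=14 at k=6, so the next step gives (m, d) = (7, 10) again — its k=1 value — and the period has length 6.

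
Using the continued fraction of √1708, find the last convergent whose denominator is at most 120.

√1708 = [41; 3, 20, 3, 82, …] (period length 4).
Convergents:
  p_0/q_0 = 41/1
  p_1/q_1 = 124/3
  p_2/q_2 = 2521/61
  p_3/q_3 = 7687/186
q_2 = 61 ≤ 120 < 186 = q_3, so the answer is 2521/61.

2521/61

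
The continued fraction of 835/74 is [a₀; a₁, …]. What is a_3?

1

835 = 11·74 + 21   →  a_0 = 11
74 = 3·21 + 11   →  a_1 = 3
21 = 1·11 + 10   →  a_2 = 1
11 = 1·10 + 1   →  a_3 = 1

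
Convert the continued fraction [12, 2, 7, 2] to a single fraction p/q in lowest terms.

Using pₖ = aₖpₖ₋₁ + pₖ₋₂ and qₖ = aₖqₖ₋₁ + qₖ₋₂:
  k=0: a=12, p=12, q=1
  k=1: a=2, p=25, q=2
  k=2: a=7, p=187, q=15
  k=3: a=2, p=399, q=32

399/32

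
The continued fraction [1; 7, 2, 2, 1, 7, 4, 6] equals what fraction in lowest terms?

Fold from the inside: start with 6/1.
  4 + 1/6 = 25/6
  7 + 6/25 = 181/25
  1 + 25/181 = 206/181
  2 + 181/206 = 593/206
  2 + 206/593 = 1392/593
  7 + 593/1392 = 10337/1392
  1 + 1392/10337 = 11729/10337

11729/10337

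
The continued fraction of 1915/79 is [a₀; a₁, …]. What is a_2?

6

1915 = 24·79 + 19   →  a_0 = 24
79 = 4·19 + 3   →  a_1 = 4
19 = 6·3 + 1   →  a_2 = 6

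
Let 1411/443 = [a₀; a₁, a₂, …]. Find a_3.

2

1411 = 3·443 + 82   →  a_0 = 3
443 = 5·82 + 33   →  a_1 = 5
82 = 2·33 + 16   →  a_2 = 2
33 = 2·16 + 1   →  a_3 = 2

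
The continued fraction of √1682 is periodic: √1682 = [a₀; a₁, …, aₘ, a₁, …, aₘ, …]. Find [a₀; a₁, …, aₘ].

a₀ = ⌊√1682⌋ = 41.
With m₀=0, d₀=1 and mₖ₊₁ = dₖaₖ − mₖ, dₖ₊₁ = (n − mₖ₊₁²)/dₖ, aₖ₊₁ = ⌊(a₀+mₖ₊₁)/dₖ₊₁⌋:
  k=1: m=41, d=1, a=82
d=1 and a=2a₀=82 at k=1, so the next step gives (m, d) = (41, 1) again — its k=1 value — and the period has length 1.

[41; 82]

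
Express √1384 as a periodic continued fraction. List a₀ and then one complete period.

a₀ = ⌊√1384⌋ = 37.
With m₀=0, d₀=1 and mₖ₊₁ = dₖaₖ − mₖ, dₖ₊₁ = (n − mₖ₊₁²)/dₖ, aₖ₊₁ = ⌊(a₀+mₖ₊₁)/dₖ₊₁⌋:
  k=1: m=37, d=15, a=4
  k=2: m=23, d=57, a=1
  k=3: m=34, d=4, a=17
  k=4: m=34, d=57, a=1
  k=5: m=23, d=15, a=4
  k=6: m=37, d=1, a=74
d=1 and a=2a₀=74 at k=6, so the next step gives (m, d) = (37, 15) again — its k=1 value — and the period has length 6.

[37; 4, 1, 17, 1, 4, 74]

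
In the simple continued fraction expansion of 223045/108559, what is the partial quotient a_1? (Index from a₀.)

18

223045 = 2·108559 + 5927   →  a_0 = 2
108559 = 18·5927 + 1873   →  a_1 = 18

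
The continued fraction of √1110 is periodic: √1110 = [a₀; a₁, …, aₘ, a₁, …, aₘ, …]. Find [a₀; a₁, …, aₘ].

a₀ = ⌊√1110⌋ = 33.
With m₀=0, d₀=1 and mₖ₊₁ = dₖaₖ − mₖ, dₖ₊₁ = (n − mₖ₊₁²)/dₖ, aₖ₊₁ = ⌊(a₀+mₖ₊₁)/dₖ₊₁⌋:
  k=1: m=33, d=21, a=3
  k=2: m=30, d=10, a=6
  k=3: m=30, d=21, a=3
  k=4: m=33, d=1, a=66
d=1 and a=2a₀=66 at k=4, so the next step gives (m, d) = (33, 21) again — its k=1 value — and the period has length 4.

[33; 3, 6, 3, 66]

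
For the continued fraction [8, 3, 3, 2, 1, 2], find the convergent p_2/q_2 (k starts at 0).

83/10

Using pₖ = aₖpₖ₋₁ + pₖ₋₂, qₖ = aₖqₖ₋₁ + qₖ₋₂ (with p₋₁=1, p₋₂=0, q₋₁=0, q₋₂=1):
  k=0: a=8, p=8, q=1
  k=1: a=3, p=25, q=3
  k=2: a=3, p=83, q=10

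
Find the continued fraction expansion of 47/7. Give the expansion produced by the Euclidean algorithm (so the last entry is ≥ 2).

[6; 1, 2, 2]

47 = 6·7 + 5
7 = 1·5 + 2
5 = 2·2 + 1
2 = 2·1 + 0  (stop)
So 47/7 = [6; 1, 2, 2].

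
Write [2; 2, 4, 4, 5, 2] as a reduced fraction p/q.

Fold from the inside: start with 2/1.
  5 + 1/2 = 11/2
  4 + 2/11 = 46/11
  4 + 11/46 = 195/46
  2 + 46/195 = 436/195
  2 + 195/436 = 1067/436

1067/436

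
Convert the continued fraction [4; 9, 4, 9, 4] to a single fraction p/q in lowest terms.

5772/1405

Fold from the inside: start with 4/1.
  9 + 1/4 = 37/4
  4 + 4/37 = 152/37
  9 + 37/152 = 1405/152
  4 + 152/1405 = 5772/1405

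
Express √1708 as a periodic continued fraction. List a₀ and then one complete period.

[41; 3, 20, 3, 82]

a₀ = ⌊√1708⌋ = 41.
With m₀=0, d₀=1 and mₖ₊₁ = dₖaₖ − mₖ, dₖ₊₁ = (n − mₖ₊₁²)/dₖ, aₖ₊₁ = ⌊(a₀+mₖ₊₁)/dₖ₊₁⌋:
  k=1: m=41, d=27, a=3
  k=2: m=40, d=4, a=20
  k=3: m=40, d=27, a=3
  k=4: m=41, d=1, a=82
d=1 and a=2a₀=82 at k=4, so the next step gives (m, d) = (41, 27) again — its k=1 value — and the period has length 4.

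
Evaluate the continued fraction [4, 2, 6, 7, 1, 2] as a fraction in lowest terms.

Fold from the inside: start with 2/1.
  1 + 1/2 = 3/2
  7 + 2/3 = 23/3
  6 + 3/23 = 141/23
  2 + 23/141 = 305/141
  4 + 141/305 = 1361/305

1361/305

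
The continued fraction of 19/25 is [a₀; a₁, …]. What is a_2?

3

19 = 0·25 + 19   →  a_0 = 0
25 = 1·19 + 6   →  a_1 = 1
19 = 3·6 + 1   →  a_2 = 3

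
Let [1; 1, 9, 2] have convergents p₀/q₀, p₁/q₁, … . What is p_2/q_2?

Using pₖ = aₖpₖ₋₁ + pₖ₋₂, qₖ = aₖqₖ₋₁ + qₖ₋₂ (with p₋₁=1, p₋₂=0, q₋₁=0, q₋₂=1):
  k=0: a=1, p=1, q=1
  k=1: a=1, p=2, q=1
  k=2: a=9, p=19, q=10

19/10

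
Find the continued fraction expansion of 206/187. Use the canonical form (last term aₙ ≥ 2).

206 = 1*187 + 19
187 = 9*19 + 16
19 = 1*16 + 3
16 = 5*3 + 1
3 = 3*1 + 0  (stop)
So 206/187 = [1; 9, 1, 5, 3].

[1; 9, 1, 5, 3]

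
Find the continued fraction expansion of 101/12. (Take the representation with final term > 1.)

101 = 8·12 + 5
12 = 2·5 + 2
5 = 2·2 + 1
2 = 2·1 + 0  (stop)
So 101/12 = [8; 2, 2, 2].

[8; 2, 2, 2]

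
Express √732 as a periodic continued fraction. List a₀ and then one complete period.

a₀ = ⌊√732⌋ = 27.

[27; 18, 54]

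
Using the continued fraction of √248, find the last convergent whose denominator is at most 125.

1937/123

√248 = [15; 1, 2, 1, 30, …] (period length 4).
Convergents:
  p_0/q_0 = 15/1
  p_1/q_1 = 16/1
  p_2/q_2 = 47/3
  p_3/q_3 = 63/4
  p_4/q_4 = 1937/123
  p_5/q_5 = 2000/127
q_4 = 123 ≤ 125 < 127 = q_5, so the answer is 1937/123.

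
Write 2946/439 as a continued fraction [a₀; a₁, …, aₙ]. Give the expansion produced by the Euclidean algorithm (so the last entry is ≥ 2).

[6; 1, 2, 2, 5, 3, 1, 2]

2946 = 6·439 + 312
439 = 1·312 + 127
312 = 2·127 + 58
127 = 2·58 + 11
58 = 5·11 + 3
11 = 3·3 + 2
3 = 1·2 + 1
2 = 2·1 + 0  (stop)
So 2946/439 = [6; 1, 2, 2, 5, 3, 1, 2].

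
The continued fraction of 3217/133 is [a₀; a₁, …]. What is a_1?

3217 = 24·133 + 25   →  a_0 = 24
133 = 5·25 + 8   →  a_1 = 5

5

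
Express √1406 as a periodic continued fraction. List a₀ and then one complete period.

[37; 2, 74]

a₀ = ⌊√1406⌋ = 37.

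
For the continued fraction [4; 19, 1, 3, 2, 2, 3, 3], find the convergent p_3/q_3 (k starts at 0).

320/79

Using pₖ = aₖpₖ₋₁ + pₖ₋₂, qₖ = aₖqₖ₋₁ + qₖ₋₂ (with p₋₁=1, p₋₂=0, q₋₁=0, q₋₂=1):
  k=0: a=4, p=4, q=1
  k=1: a=19, p=77, q=19
  k=2: a=1, p=81, q=20
  k=3: a=3, p=320, q=79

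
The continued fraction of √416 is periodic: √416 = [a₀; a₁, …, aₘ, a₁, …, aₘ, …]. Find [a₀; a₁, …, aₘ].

a₀ = ⌊√416⌋ = 20.
With m₀=0, d₀=1 and mₖ₊₁ = dₖaₖ − mₖ, dₖ₊₁ = (n − mₖ₊₁²)/dₖ, aₖ₊₁ = ⌊(a₀+mₖ₊₁)/dₖ₊₁⌋:
  k=1: m=20, d=16, a=2
  k=2: m=12, d=17, a=1
  k=3: m=5, d=23, a=1
  k=4: m=18, d=4, a=9
  k=5: m=18, d=23, a=1
  k=6: m=5, d=17, a=1
  k=7: m=12, d=16, a=2
  k=8: m=20, d=1, a=40
d=1 and a=2a₀=40 at k=8, so the next step gives (m, d) = (20, 16) again — its k=1 value — and the period has length 8.

[20; 2, 1, 1, 9, 1, 1, 2, 40]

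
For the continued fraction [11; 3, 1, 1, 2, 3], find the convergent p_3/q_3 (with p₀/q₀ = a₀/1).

Using pₖ = aₖpₖ₋₁ + pₖ₋₂, qₖ = aₖqₖ₋₁ + qₖ₋₂ (with p₋₁=1, p₋₂=0, q₋₁=0, q₋₂=1):
  k=0: a=11, p=11, q=1
  k=1: a=3, p=34, q=3
  k=2: a=1, p=45, q=4
  k=3: a=1, p=79, q=7

79/7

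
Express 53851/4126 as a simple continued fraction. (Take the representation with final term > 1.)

53851 = 13*4126 + 213
4126 = 19*213 + 79
213 = 2*79 + 55
79 = 1*55 + 24
55 = 2*24 + 7
24 = 3*7 + 3
7 = 2*3 + 1
3 = 3*1 + 0  (stop)
So 53851/4126 = [13; 19, 2, 1, 2, 3, 2, 3].

[13; 19, 2, 1, 2, 3, 2, 3]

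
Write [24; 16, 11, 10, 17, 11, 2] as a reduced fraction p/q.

Using pₖ = aₖpₖ₋₁ + pₖ₋₂ and qₖ = aₖqₖ₋₁ + qₖ₋₂:
  k=0: a=24, p=24, q=1
  k=1: a=16, p=385, q=16
  k=2: a=11, p=4259, q=177
  k=3: a=10, p=42975, q=1786
  k=4: a=17, p=734834, q=30539
  k=5: a=11, p=8126149, q=337715
  k=6: a=2, p=16987132, q=705969

16987132/705969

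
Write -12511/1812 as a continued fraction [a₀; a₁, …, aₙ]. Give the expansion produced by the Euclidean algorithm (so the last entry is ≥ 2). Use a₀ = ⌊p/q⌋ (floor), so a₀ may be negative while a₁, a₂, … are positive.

-12511 = -7·1812 + 173
1812 = 10·173 + 82
173 = 2·82 + 9
82 = 9·9 + 1
9 = 9·1 + 0  (stop)
So -12511/1812 = [-7; 10, 2, 9, 9].

[-7; 10, 2, 9, 9]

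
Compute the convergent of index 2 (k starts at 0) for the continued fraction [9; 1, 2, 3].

Using pₖ = aₖpₖ₋₁ + pₖ₋₂, qₖ = aₖqₖ₋₁ + qₖ₋₂ (with p₋₁=1, p₋₂=0, q₋₁=0, q₋₂=1):
  k=0: a=9, p=9, q=1
  k=1: a=1, p=10, q=1
  k=2: a=2, p=29, q=3

29/3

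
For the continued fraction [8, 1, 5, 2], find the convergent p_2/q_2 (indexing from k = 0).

53/6

Using pₖ = aₖpₖ₋₁ + pₖ₋₂, qₖ = aₖqₖ₋₁ + qₖ₋₂ (with p₋₁=1, p₋₂=0, q₋₁=0, q₋₂=1):
  k=0: a=8, p=8, q=1
  k=1: a=1, p=9, q=1
  k=2: a=5, p=53, q=6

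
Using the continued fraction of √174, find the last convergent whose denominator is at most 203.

√174 = [13; 5, 4, 5, 26, …] (period length 4).
Convergents:
  p_0/q_0 = 13/1
  p_1/q_1 = 66/5
  p_2/q_2 = 277/21
  p_3/q_3 = 1451/110
  p_4/q_4 = 38003/2881
q_3 = 110 ≤ 203 < 2881 = q_4, so the answer is 1451/110.

1451/110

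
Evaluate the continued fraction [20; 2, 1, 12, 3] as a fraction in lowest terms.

Fold from the inside: start with 3/1.
  12 + 1/3 = 37/3
  1 + 3/37 = 40/37
  2 + 37/40 = 117/40
  20 + 40/117 = 2380/117

2380/117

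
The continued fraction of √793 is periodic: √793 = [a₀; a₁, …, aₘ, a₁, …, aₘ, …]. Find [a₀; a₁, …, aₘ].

a₀ = ⌊√793⌋ = 28.
With m₀=0, d₀=1 and mₖ₊₁ = dₖaₖ − mₖ, dₖ₊₁ = (n − mₖ₊₁²)/dₖ, aₖ₊₁ = ⌊(a₀+mₖ₊₁)/dₖ₊₁⌋:
  k=1: m=28, d=9, a=6
  k=2: m=26, d=13, a=4
  k=3: m=26, d=9, a=6
  k=4: m=28, d=1, a=56
d=1 and a=2a₀=56 at k=4, so the next step gives (m, d) = (28, 9) again — its k=1 value — and the period has length 4.

[28; 6, 4, 6, 56]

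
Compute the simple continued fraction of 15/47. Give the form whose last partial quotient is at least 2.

15 = 0*47 + 15
47 = 3*15 + 2
15 = 7*2 + 1
2 = 2*1 + 0  (stop)
So 15/47 = [0; 3, 7, 2].

[0; 3, 7, 2]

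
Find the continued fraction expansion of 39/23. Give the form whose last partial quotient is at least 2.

[1; 1, 2, 3, 2]

39 = 1·23 + 16
23 = 1·16 + 7
16 = 2·7 + 2
7 = 3·2 + 1
2 = 2·1 + 0  (stop)
So 39/23 = [1; 1, 2, 3, 2].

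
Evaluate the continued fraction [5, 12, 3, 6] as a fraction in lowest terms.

Using pₖ = aₖpₖ₋₁ + pₖ₋₂ and qₖ = aₖqₖ₋₁ + qₖ₋₂:
  k=0: a=5, p=5, q=1
  k=1: a=12, p=61, q=12
  k=2: a=3, p=188, q=37
  k=3: a=6, p=1189, q=234

1189/234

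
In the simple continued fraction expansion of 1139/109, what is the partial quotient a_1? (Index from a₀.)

1139 = 10·109 + 49   →  a_0 = 10
109 = 2·49 + 11   →  a_1 = 2

2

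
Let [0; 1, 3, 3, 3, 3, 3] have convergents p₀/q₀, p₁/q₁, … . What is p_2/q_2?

3/4

Using pₖ = aₖpₖ₋₁ + pₖ₋₂, qₖ = aₖqₖ₋₁ + qₖ₋₂ (with p₋₁=1, p₋₂=0, q₋₁=0, q₋₂=1):
  k=0: a=0, p=0, q=1
  k=1: a=1, p=1, q=1
  k=2: a=3, p=3, q=4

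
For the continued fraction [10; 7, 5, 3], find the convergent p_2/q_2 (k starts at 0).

365/36

Using pₖ = aₖpₖ₋₁ + pₖ₋₂, qₖ = aₖqₖ₋₁ + qₖ₋₂ (with p₋₁=1, p₋₂=0, q₋₁=0, q₋₂=1):
  k=0: a=10, p=10, q=1
  k=1: a=7, p=71, q=7
  k=2: a=5, p=365, q=36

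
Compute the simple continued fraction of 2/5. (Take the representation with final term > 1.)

2 = 0×5 + 2
5 = 2×2 + 1
2 = 2×1 + 0  (stop)
So 2/5 = [0; 2, 2].

[0; 2, 2]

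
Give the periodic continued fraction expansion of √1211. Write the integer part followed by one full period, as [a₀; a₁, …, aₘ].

[34; 1, 3, 1, 68]

a₀ = ⌊√1211⌋ = 34.
With m₀=0, d₀=1 and mₖ₊₁ = dₖaₖ − mₖ, dₖ₊₁ = (n − mₖ₊₁²)/dₖ, aₖ₊₁ = ⌊(a₀+mₖ₊₁)/dₖ₊₁⌋:
  k=1: m=34, d=55, a=1
  k=2: m=21, d=14, a=3
  k=3: m=21, d=55, a=1
  k=4: m=34, d=1, a=68
d=1 and a=2a₀=68 at k=4, so the next step gives (m, d) = (34, 55) again — its k=1 value — and the period has length 4.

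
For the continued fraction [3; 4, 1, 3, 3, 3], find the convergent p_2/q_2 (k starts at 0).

16/5

Using pₖ = aₖpₖ₋₁ + pₖ₋₂, qₖ = aₖqₖ₋₁ + qₖ₋₂ (with p₋₁=1, p₋₂=0, q₋₁=0, q₋₂=1):
  k=0: a=3, p=3, q=1
  k=1: a=4, p=13, q=4
  k=2: a=1, p=16, q=5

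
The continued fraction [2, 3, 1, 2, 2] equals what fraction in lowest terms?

59/26

Using pₖ = aₖpₖ₋₁ + pₖ₋₂ and qₖ = aₖqₖ₋₁ + qₖ₋₂:
  k=0: a=2, p=2, q=1
  k=1: a=3, p=7, q=3
  k=2: a=1, p=9, q=4
  k=3: a=2, p=25, q=11
  k=4: a=2, p=59, q=26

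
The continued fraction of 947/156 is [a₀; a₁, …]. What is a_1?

14

947 = 6·156 + 11   →  a_0 = 6
156 = 14·11 + 2   →  a_1 = 14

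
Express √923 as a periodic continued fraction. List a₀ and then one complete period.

a₀ = ⌊√923⌋ = 30.
With m₀=0, d₀=1 and mₖ₊₁ = dₖaₖ − mₖ, dₖ₊₁ = (n − mₖ₊₁²)/dₖ, aₖ₊₁ = ⌊(a₀+mₖ₊₁)/dₖ₊₁⌋:
  k=1: m=30, d=23, a=2
  k=2: m=16, d=29, a=1
  k=3: m=13, d=26, a=1
  k=4: m=13, d=29, a=1
  k=5: m=16, d=23, a=2
  k=6: m=30, d=1, a=60
d=1 and a=2a₀=60 at k=6, so the next step gives (m, d) = (30, 23) again — its k=1 value — and the period has length 6.

[30; 2, 1, 1, 1, 2, 60]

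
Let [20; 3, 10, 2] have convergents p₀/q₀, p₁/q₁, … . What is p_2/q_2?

630/31

Using pₖ = aₖpₖ₋₁ + pₖ₋₂, qₖ = aₖqₖ₋₁ + qₖ₋₂ (with p₋₁=1, p₋₂=0, q₋₁=0, q₋₂=1):
  k=0: a=20, p=20, q=1
  k=1: a=3, p=61, q=3
  k=2: a=10, p=630, q=31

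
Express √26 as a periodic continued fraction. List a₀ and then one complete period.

a₀ = ⌊√26⌋ = 5.
With m₀=0, d₀=1 and mₖ₊₁ = dₖaₖ − mₖ, dₖ₊₁ = (n − mₖ₊₁²)/dₖ, aₖ₊₁ = ⌊(a₀+mₖ₊₁)/dₖ₊₁⌋:
  k=1: m=5, d=1, a=10
d=1 and a=2a₀=10 at k=1, so the next step gives (m, d) = (5, 1) again — its k=1 value — and the period has length 1.

[5; 10]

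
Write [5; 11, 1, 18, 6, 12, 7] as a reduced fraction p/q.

601803/118379

Using pₖ = aₖpₖ₋₁ + pₖ₋₂ and qₖ = aₖqₖ₋₁ + qₖ₋₂:
  k=0: a=5, p=5, q=1
  k=1: a=11, p=56, q=11
  k=2: a=1, p=61, q=12
  k=3: a=18, p=1154, q=227
  k=4: a=6, p=6985, q=1374
  k=5: a=12, p=84974, q=16715
  k=6: a=7, p=601803, q=118379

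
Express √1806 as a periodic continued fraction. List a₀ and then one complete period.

a₀ = ⌊√1806⌋ = 42.
With m₀=0, d₀=1 and mₖ₊₁ = dₖaₖ − mₖ, dₖ₊₁ = (n − mₖ₊₁²)/dₖ, aₖ₊₁ = ⌊(a₀+mₖ₊₁)/dₖ₊₁⌋:
  k=1: m=42, d=42, a=2
  k=2: m=42, d=1, a=84
d=1 and a=2a₀=84 at k=2, so the next step gives (m, d) = (42, 42) again — its k=1 value — and the period has length 2.

[42; 2, 84]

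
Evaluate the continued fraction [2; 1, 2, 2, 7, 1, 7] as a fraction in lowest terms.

1261/465

Using pₖ = aₖpₖ₋₁ + pₖ₋₂ and qₖ = aₖqₖ₋₁ + qₖ₋₂:
  k=0: a=2, p=2, q=1
  k=1: a=1, p=3, q=1
  k=2: a=2, p=8, q=3
  k=3: a=2, p=19, q=7
  k=4: a=7, p=141, q=52
  k=5: a=1, p=160, q=59
  k=6: a=7, p=1261, q=465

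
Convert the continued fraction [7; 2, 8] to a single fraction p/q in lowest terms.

Fold from the inside: start with 8/1.
  2 + 1/8 = 17/8
  7 + 8/17 = 127/17

127/17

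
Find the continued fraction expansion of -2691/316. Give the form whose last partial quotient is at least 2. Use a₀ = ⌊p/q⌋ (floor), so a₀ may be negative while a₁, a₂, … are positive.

[-9; 2, 15, 3, 3]

-2691 = -9·316 + 153
316 = 2·153 + 10
153 = 15·10 + 3
10 = 3·3 + 1
3 = 3·1 + 0  (stop)
So -2691/316 = [-9; 2, 15, 3, 3].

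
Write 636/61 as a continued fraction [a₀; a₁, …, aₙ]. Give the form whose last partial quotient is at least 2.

[10; 2, 2, 1, 8]

636 = 10×61 + 26
61 = 2×26 + 9
26 = 2×9 + 8
9 = 1×8 + 1
8 = 8×1 + 0  (stop)
So 636/61 = [10; 2, 2, 1, 8].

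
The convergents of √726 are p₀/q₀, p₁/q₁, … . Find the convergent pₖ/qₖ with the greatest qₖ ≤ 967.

25678/953

√726 = [26; 1, 16, 1, 52, …] (period length 4).
Convergents:
  p_0/q_0 = 26/1
  p_1/q_1 = 27/1
  p_2/q_2 = 458/17
  p_3/q_3 = 485/18
  p_4/q_4 = 25678/953
  p_5/q_5 = 26163/971
q_4 = 953 ≤ 967 < 971 = q_5, so the answer is 25678/953.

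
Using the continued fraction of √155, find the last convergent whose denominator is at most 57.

√155 = [12; 2, 4, 2, 24, …] (period length 4).
Convergents:
  p_0/q_0 = 12/1
  p_1/q_1 = 25/2
  p_2/q_2 = 112/9
  p_3/q_3 = 249/20
  p_4/q_4 = 6088/489
q_3 = 20 ≤ 57 < 489 = q_4, so the answer is 249/20.

249/20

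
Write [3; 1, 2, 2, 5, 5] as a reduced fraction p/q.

Using pₖ = aₖpₖ₋₁ + pₖ₋₂ and qₖ = aₖqₖ₋₁ + qₖ₋₂:
  k=0: a=3, p=3, q=1
  k=1: a=1, p=4, q=1
  k=2: a=2, p=11, q=3
  k=3: a=2, p=26, q=7
  k=4: a=5, p=141, q=38
  k=5: a=5, p=731, q=197

731/197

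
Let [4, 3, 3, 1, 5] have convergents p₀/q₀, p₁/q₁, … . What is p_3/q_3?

56/13

Using pₖ = aₖpₖ₋₁ + pₖ₋₂, qₖ = aₖqₖ₋₁ + qₖ₋₂ (with p₋₁=1, p₋₂=0, q₋₁=0, q₋₂=1):
  k=0: a=4, p=4, q=1
  k=1: a=3, p=13, q=3
  k=2: a=3, p=43, q=10
  k=3: a=1, p=56, q=13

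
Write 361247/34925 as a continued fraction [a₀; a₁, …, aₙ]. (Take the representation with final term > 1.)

[10; 2, 1, 10, 3, 1, 14, 18]

361247 = 10×34925 + 11997
34925 = 2×11997 + 10931
11997 = 1×10931 + 1066
10931 = 10×1066 + 271
1066 = 3×271 + 253
271 = 1×253 + 18
253 = 14×18 + 1
18 = 18×1 + 0  (stop)
So 361247/34925 = [10; 2, 1, 10, 3, 1, 14, 18].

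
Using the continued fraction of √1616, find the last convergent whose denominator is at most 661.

16120/401

√1616 = [40; 5, 80, …] (period length 2).
Convergents:
  p_0/q_0 = 40/1
  p_1/q_1 = 201/5
  p_2/q_2 = 16120/401
  p_3/q_3 = 80801/2010
q_2 = 401 ≤ 661 < 2010 = q_3, so the answer is 16120/401.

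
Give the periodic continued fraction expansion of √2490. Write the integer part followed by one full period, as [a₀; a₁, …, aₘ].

[49; 1, 8, 1, 98]

a₀ = ⌊√2490⌋ = 49.
With m₀=0, d₀=1 and mₖ₊₁ = dₖaₖ − mₖ, dₖ₊₁ = (n − mₖ₊₁²)/dₖ, aₖ₊₁ = ⌊(a₀+mₖ₊₁)/dₖ₊₁⌋:
  k=1: m=49, d=89, a=1
  k=2: m=40, d=10, a=8
  k=3: m=40, d=89, a=1
  k=4: m=49, d=1, a=98
d=1 and a=2a₀=98 at k=4, so the next step gives (m, d) = (49, 89) again — its k=1 value — and the period has length 4.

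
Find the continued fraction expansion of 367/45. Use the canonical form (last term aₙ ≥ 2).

367 = 8×45 + 7
45 = 6×7 + 3
7 = 2×3 + 1
3 = 3×1 + 0  (stop)
So 367/45 = [8; 6, 2, 3].

[8; 6, 2, 3]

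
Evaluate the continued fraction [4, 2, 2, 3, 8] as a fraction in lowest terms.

Using pₖ = aₖpₖ₋₁ + pₖ₋₂ and qₖ = aₖqₖ₋₁ + qₖ₋₂:
  k=0: a=4, p=4, q=1
  k=1: a=2, p=9, q=2
  k=2: a=2, p=22, q=5
  k=3: a=3, p=75, q=17
  k=4: a=8, p=622, q=141

622/141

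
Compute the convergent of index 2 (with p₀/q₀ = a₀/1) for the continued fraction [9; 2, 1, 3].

Using pₖ = aₖpₖ₋₁ + pₖ₋₂, qₖ = aₖqₖ₋₁ + qₖ₋₂ (with p₋₁=1, p₋₂=0, q₋₁=0, q₋₂=1):
  k=0: a=9, p=9, q=1
  k=1: a=2, p=19, q=2
  k=2: a=1, p=28, q=3

28/3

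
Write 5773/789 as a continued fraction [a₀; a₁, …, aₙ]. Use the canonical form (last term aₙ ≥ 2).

5773 = 7·789 + 250
789 = 3·250 + 39
250 = 6·39 + 16
39 = 2·16 + 7
16 = 2·7 + 2
7 = 3·2 + 1
2 = 2·1 + 0  (stop)
So 5773/789 = [7; 3, 6, 2, 2, 3, 2].

[7; 3, 6, 2, 2, 3, 2]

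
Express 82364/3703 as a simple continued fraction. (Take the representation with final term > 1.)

82364 = 22*3703 + 898
3703 = 4*898 + 111
898 = 8*111 + 10
111 = 11*10 + 1
10 = 10*1 + 0  (stop)
So 82364/3703 = [22; 4, 8, 11, 10].

[22; 4, 8, 11, 10]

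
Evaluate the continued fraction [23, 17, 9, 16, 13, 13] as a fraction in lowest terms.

Using pₖ = aₖpₖ₋₁ + pₖ₋₂ and qₖ = aₖqₖ₋₁ + qₖ₋₂:
  k=0: a=23, p=23, q=1
  k=1: a=17, p=392, q=17
  k=2: a=9, p=3551, q=154
  k=3: a=16, p=57208, q=2481
  k=4: a=13, p=747255, q=32407
  k=5: a=13, p=9771523, q=423772

9771523/423772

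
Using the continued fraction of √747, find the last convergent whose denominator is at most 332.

4455/163

√747 = [27; 3, 54, …] (period length 2).
Convergents:
  p_0/q_0 = 27/1
  p_1/q_1 = 82/3
  p_2/q_2 = 4455/163
  p_3/q_3 = 13447/492
q_2 = 163 ≤ 332 < 492 = q_3, so the answer is 4455/163.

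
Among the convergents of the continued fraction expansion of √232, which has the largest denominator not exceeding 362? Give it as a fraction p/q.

√232 = [15; 4, 3, 7, 3, 4, 30, …] (period length 6).
Convergents:
  p_0/q_0 = 15/1
  p_1/q_1 = 61/4
  p_2/q_2 = 198/13
  p_3/q_3 = 1447/95
  p_4/q_4 = 4539/298
  p_5/q_5 = 19603/1287
q_4 = 298 ≤ 362 < 1287 = q_5, so the answer is 4539/298.

4539/298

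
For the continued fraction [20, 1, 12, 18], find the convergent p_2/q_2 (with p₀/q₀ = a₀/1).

272/13

Using pₖ = aₖpₖ₋₁ + pₖ₋₂, qₖ = aₖqₖ₋₁ + qₖ₋₂ (with p₋₁=1, p₋₂=0, q₋₁=0, q₋₂=1):
  k=0: a=20, p=20, q=1
  k=1: a=1, p=21, q=1
  k=2: a=12, p=272, q=13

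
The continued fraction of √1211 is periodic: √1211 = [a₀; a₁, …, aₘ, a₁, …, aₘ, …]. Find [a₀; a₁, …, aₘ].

[34; 1, 3, 1, 68]

a₀ = ⌊√1211⌋ = 34.
With m₀=0, d₀=1 and mₖ₊₁ = dₖaₖ − mₖ, dₖ₊₁ = (n − mₖ₊₁²)/dₖ, aₖ₊₁ = ⌊(a₀+mₖ₊₁)/dₖ₊₁⌋:
  k=1: m=34, d=55, a=1
  k=2: m=21, d=14, a=3
  k=3: m=21, d=55, a=1
  k=4: m=34, d=1, a=68
d=1 and a=2a₀=68 at k=4, so the next step gives (m, d) = (34, 55) again — its k=1 value — and the period has length 4.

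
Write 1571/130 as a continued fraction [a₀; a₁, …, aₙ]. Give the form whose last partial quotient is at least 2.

[12; 11, 1, 4, 2]

1571 = 12·130 + 11
130 = 11·11 + 9
11 = 1·9 + 2
9 = 4·2 + 1
2 = 2·1 + 0  (stop)
So 1571/130 = [12; 11, 1, 4, 2].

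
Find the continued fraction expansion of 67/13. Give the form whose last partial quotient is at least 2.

67 = 5*13 + 2
13 = 6*2 + 1
2 = 2*1 + 0  (stop)
So 67/13 = [5; 6, 2].

[5; 6, 2]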